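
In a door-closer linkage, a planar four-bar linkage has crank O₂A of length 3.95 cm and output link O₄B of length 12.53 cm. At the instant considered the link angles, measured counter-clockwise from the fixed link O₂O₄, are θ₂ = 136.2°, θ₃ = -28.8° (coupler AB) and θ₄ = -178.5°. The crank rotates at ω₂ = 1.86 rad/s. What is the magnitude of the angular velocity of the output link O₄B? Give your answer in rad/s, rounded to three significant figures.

0.301

ω₂ = 1.86 rad/s
Differentiating the loop-closure r₂e^{iθ₂}+r₃e^{iθ₃}=r₁+r₄e^{iθ₄} gives r₂ω₂e^{iθ₂}+r₃ω₃e^{iθ₃}=r₄ω₄e^{iθ₄}.
Eliminating the other unknown: ω₄ = r₂ω₂ sin(θ₂−θ₃) / [r₄ sin(θ₄−θ₃)].
Numerator sine = +0.25882; denominator sine = -0.50453.
Result = 0.0395·1.86·(+0.25882) / (0.1253·(-0.50453)) = -0.30079 rad/s; magnitude 0.30079 rad/s.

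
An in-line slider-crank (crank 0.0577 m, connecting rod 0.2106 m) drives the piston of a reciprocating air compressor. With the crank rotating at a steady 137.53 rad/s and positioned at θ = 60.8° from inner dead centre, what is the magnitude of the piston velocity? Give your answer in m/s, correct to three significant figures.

ω = 137.5 rad/s
For an in-line slider-crank, x = r cosθ + √(L² − r² sin²θ), so v = −rω sinθ·[1 + r cosθ/√(L² − r² sin²θ)].
With r = 0.0577 m, L = 0.2106 m, θ = 60.8°: √(L² − r² sin²θ) = 0.20449 m.
v = −0.0577·137.5·0.87292·[1 + 0.0577·0.48786/0.20449] = -7.8806 m/s.
|v| = 7.8806 m/s.

7.88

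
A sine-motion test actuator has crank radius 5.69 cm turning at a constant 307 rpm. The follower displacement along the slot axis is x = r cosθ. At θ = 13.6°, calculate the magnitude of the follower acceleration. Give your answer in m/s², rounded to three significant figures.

ω = 32.15 rad/s (from 307 rpm).
x = r cosθ ⇒ ẍ = −rω² cosθ (ω constant).
|a| = rω²|cosθ| = 0.0569·(32.15)²·|cos 13.6°| = 57.16 m/s².

57.2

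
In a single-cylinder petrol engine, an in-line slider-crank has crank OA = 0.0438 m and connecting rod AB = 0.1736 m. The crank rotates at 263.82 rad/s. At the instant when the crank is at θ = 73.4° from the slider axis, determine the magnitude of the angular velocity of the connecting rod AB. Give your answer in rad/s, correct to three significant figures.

19.6

ω = 263.8 rad/s
The rod makes angle φ with the slider axis where L sinφ = r sinθ; differentiating, L cosφ·φ̇ = r ω cosθ.
L cosφ = √(L² − r² sin²θ) = 0.16845 m.
|ω_rod| = r ω |cosθ| / √(L² − r² sin²θ) = 0.0438·263.8·0.28569/0.16845 = 19.598 rad/s.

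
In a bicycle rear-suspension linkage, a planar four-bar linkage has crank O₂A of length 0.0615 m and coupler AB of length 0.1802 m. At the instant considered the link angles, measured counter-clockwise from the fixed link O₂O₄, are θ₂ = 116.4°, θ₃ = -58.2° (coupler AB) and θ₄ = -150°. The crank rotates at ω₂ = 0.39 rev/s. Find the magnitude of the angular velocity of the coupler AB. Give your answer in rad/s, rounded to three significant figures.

ω₂ = 2.45 rad/s (from 0.39 rev/s).
Differentiating the loop-closure r₂e^{iθ₂}+r₃e^{iθ₃}=r₁+r₄e^{iθ₄} gives r₂ω₂e^{iθ₂}+r₃ω₃e^{iθ₃}=r₄ω₄e^{iθ₄}.
Eliminating the other unknown: ω₃ = r₂ω₂ sin(θ₄−θ₂) / [r₃ sin(θ₃−θ₄)].
Numerator sine = +0.99803; denominator sine = +0.99951.
Result = 0.0615·2.45·(+0.99803) / (0.1802·(+0.99951)) = +0.83507 rad/s; magnitude 0.83507 rad/s.

0.835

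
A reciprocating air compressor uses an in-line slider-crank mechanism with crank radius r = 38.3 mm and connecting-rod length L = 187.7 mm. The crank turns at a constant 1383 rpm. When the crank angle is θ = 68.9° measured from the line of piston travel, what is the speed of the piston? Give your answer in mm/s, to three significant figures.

5560

ω = 2π·1383/60 = 144.8 rad/s
For an in-line slider-crank, x = r cosθ + √(L² − r² sin²θ), so v = −rω sinθ·[1 + r cosθ/√(L² − r² sin²θ)].
With r = 0.0383 m, L = 0.1877 m, θ = 68.9°: √(L² − r² sin²θ) = 0.18427 m.
v = −0.0383·144.8·0.93295·[1 + 0.0383·0.36000/0.18427] = -5.5622 m/s.
|v| = 5.5622 m/s = 5562.2 mm/s.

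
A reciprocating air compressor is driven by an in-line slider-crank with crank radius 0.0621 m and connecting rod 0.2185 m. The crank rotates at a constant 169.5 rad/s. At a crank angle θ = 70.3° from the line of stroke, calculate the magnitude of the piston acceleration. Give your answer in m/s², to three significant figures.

199

ω = 169.5 rad/s
x(θ) = r cosθ + √(L² − r² sin²θ); with ω constant, a = ω²·d²x/dθ².
d²x/dθ² = −r cosθ − r²(cos2θ)/√u − r⁴ sin²2θ/(4u^{3/2}),  u = L² − r² sin²θ = 0.0443241 m².
Substituting r = 0.0621 m, L = 0.2185 m, θ = 70.3°: d²x/dθ² = -0.0069397 m.
a = ω²·d²x/dθ² = (169.5)²·(-0.0069397) = -199.38 m/s²;  |a| = 199.38 m/s².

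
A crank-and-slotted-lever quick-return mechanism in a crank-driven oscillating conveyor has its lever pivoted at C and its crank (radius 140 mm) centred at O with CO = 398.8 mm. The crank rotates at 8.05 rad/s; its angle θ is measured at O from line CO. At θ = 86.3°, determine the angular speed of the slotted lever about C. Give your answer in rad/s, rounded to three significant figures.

ω = 8.05 rad/s
Crank pin A relative to C: A = (d + r cosθ, r sinθ); lever angle φ = atan2(r sinθ, d + r cosθ).
Differentiating tanφ: φ̇ = rω(d cosθ + r)/(d² + r² + 2dr cosθ).
d² + r² + 2dr cosθ = |CA|² = 0.185847 m²;  d cosθ + r = +0.16574 m.
|ω_lever| = |0.14·8.05·+0.16574| / 0.185847 = 1.005 rad/s.

1.01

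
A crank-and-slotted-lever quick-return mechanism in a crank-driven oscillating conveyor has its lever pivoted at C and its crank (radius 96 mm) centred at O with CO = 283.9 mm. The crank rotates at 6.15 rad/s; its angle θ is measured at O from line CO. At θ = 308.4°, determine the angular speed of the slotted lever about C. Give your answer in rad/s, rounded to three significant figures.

1.30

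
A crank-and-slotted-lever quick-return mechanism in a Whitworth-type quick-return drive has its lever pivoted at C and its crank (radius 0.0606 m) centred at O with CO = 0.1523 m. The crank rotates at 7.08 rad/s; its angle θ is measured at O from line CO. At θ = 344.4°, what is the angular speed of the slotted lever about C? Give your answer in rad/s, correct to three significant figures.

ω = 7.08 rad/s
Crank pin A relative to C: A = (d + r cosθ, r sinθ); lever angle φ = atan2(r sinθ, d + r cosθ).
Differentiating tanφ: φ̇ = rω(d cosθ + r)/(d² + r² + 2dr cosθ).
d² + r² + 2dr cosθ = |CA|² = 0.0446464 m²;  d cosθ + r = +0.20729 m.
|ω_lever| = |0.0606·7.08·+0.20729| / 0.0446464 = 1.992 rad/s.

1.99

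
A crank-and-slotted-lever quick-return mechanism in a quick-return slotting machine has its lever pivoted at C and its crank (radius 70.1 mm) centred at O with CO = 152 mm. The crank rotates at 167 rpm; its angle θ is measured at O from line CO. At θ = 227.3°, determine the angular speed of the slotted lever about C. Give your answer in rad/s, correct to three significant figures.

2.98

ω = 17.49 rad/s (from 167 rpm).
Crank pin A relative to C: A = (d + r cosθ, r sinθ); lever angle φ = atan2(r sinθ, d + r cosθ).
Differentiating tanφ: φ̇ = rω(d cosθ + r)/(d² + r² + 2dr cosθ).
d² + r² + 2dr cosθ = |CA|² = 0.0135662 m²;  d cosθ + r = -0.03298 m.
|ω_lever| = |0.0701·17.49·-0.03298| / 0.0135662 = 2.9803 rad/s.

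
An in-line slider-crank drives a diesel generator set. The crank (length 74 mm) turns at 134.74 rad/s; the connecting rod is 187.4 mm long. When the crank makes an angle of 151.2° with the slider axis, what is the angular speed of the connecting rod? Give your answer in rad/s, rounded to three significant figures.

ω = 134.7 rad/s
The rod makes angle φ with the slider axis where L sinφ = r sinθ; differentiating, L cosφ·φ̇ = r ω cosθ.
L cosφ = √(L² − r² sin²θ) = 0.18398 m.
|ω_rod| = r ω |cosθ| / √(L² − r² sin²θ) = 0.074·134.7·0.87631/0.18398 = 47.492 rad/s.

47.5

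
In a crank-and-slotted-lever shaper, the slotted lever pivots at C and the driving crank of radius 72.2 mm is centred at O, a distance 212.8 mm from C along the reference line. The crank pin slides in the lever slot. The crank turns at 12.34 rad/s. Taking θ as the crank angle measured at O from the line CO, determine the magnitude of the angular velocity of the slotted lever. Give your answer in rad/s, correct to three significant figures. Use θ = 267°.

ω = 12.34 rad/s
Crank pin A relative to C: A = (d + r cosθ, r sinθ); lever angle φ = atan2(r sinθ, d + r cosθ).
Differentiating tanφ: φ̇ = rω(d cosθ + r)/(d² + r² + 2dr cosθ).
d² + r² + 2dr cosθ = |CA|² = 0.0488885 m²;  d cosθ + r = +0.061063 m.
|ω_lever| = |0.0722·12.34·+0.061063| / 0.0488885 = 1.1128 rad/s.

1.11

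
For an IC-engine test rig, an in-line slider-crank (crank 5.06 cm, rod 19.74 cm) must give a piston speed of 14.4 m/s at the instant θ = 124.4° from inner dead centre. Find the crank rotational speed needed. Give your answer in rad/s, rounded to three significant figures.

For an in-line slider-crank, |v_piston| = rω|sinθ|·[1 + r cosθ/√(L² − r² sin²θ)].
With r = 0.0506 m, L = 0.1974 m, θ = 124.4°: the bracketed kinematic factor |dx/dθ| = 0.035564 m.
ω = v/|dx/dθ| = 14.4/0.035564 = 404.9 rad/s.

405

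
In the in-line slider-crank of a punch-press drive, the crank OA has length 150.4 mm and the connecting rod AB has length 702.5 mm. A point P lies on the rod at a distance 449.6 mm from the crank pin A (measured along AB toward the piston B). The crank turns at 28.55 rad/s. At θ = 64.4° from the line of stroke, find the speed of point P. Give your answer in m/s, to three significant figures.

ω = 28.55 rad/s.  Crank-pin speed |V_A| = rω = 4.2939 m/s, perpendicular to OA.
Rod angle: sinφ = −(r/L) sinθ ⇒ φ = -11.132°; ω_rod = −rω cosθ/√(L²−r²sin²θ) = -2.6917 rad/s.
V_P = V_A + ω_rod × AP, with AP = 0.4496 m along the rod.
Components: V_Px = −rω sinθ − a·ω_rod·sinφ = -4.1061 m/s;  V_Py = rω cosθ + a·ω_rod·cosφ = +0.66792 m/s.
|V_P| = √(V_Px² + V_Py²) = 4.16 m/s.

4.16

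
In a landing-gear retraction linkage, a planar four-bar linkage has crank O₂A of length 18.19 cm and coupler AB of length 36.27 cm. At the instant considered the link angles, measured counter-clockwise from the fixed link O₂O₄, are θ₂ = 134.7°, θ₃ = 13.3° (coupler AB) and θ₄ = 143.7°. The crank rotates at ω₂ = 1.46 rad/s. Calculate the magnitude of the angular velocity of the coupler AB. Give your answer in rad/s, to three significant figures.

ω₂ = 1.46 rad/s
Differentiating the loop-closure r₂e^{iθ₂}+r₃e^{iθ₃}=r₁+r₄e^{iθ₄} gives r₂ω₂e^{iθ₂}+r₃ω₃e^{iθ₃}=r₄ω₄e^{iθ₄}.
Eliminating the other unknown: ω₃ = r₂ω₂ sin(θ₄−θ₂) / [r₃ sin(θ₃−θ₄)].
Numerator sine = +0.15643; denominator sine = -0.76154.
Result = 0.1819·1.46·(+0.15643) / (0.3627·(-0.76154)) = -0.15041 rad/s; magnitude 0.15041 rad/s.

0.150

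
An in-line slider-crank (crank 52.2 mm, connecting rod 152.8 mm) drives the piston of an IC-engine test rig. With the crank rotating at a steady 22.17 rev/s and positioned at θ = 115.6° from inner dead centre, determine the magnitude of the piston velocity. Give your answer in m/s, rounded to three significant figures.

5.54

ω = 2π·22.2 = 139.3 rad/s
For an in-line slider-crank, x = r cosθ + √(L² − r² sin²θ), so v = −rω sinθ·[1 + r cosθ/√(L² − r² sin²θ)].
With r = 0.0522 m, L = 0.1528 m, θ = 115.6°: √(L² − r² sin²θ) = 0.14537 m.
v = −0.0522·139.3·0.90183·[1 + 0.0522·-0.43209/0.14537] = -5.5401 m/s.
|v| = 5.5401 m/s.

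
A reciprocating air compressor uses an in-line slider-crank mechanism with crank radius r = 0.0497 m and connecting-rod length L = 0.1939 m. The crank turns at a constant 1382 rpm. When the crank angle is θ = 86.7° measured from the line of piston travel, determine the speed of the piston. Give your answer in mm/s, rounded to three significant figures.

7290

ω = 2π·1382/60 = 144.7 rad/s
For an in-line slider-crank, x = r cosθ + √(L² − r² sin²θ), so v = −rω sinθ·[1 + r cosθ/√(L² − r² sin²θ)].
With r = 0.0497 m, L = 0.1939 m, θ = 86.7°: √(L² − r² sin²θ) = 0.18744 m.
v = −0.0497·144.7·0.99834·[1 + 0.0497·0.05756/0.18744] = -7.2904 m/s.
|v| = 7.2904 m/s = 7290.4 mm/s.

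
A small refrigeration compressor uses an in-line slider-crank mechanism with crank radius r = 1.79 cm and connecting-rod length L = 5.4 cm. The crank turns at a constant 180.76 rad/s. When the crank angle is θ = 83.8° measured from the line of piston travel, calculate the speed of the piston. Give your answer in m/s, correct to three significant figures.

3.34

ω = 180.8 rad/s
For an in-line slider-crank, x = r cosθ + √(L² − r² sin²θ), so v = −rω sinθ·[1 + r cosθ/√(L² − r² sin²θ)].
With r = 0.0179 m, L = 0.054 m, θ = 83.8°: √(L² − r² sin²θ) = 0.050984 m.
v = −0.0179·180.8·0.99415·[1 + 0.0179·0.10800/0.050984] = -3.3386 m/s.
|v| = 3.3386 m/s.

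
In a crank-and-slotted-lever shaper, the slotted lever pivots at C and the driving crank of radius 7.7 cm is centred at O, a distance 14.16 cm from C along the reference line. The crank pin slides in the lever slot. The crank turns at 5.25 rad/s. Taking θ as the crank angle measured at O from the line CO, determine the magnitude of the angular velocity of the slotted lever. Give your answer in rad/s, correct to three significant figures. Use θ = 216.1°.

1.81

ω = 5.25 rad/s
Crank pin A relative to C: A = (d + r cosθ, r sinθ); lever angle φ = atan2(r sinθ, d + r cosθ).
Differentiating tanφ: φ̇ = rω(d cosθ + r)/(d² + r² + 2dr cosθ).
d² + r² + 2dr cosθ = |CA|² = 0.00836021 m²;  d cosθ + r = -0.037411 m.
|ω_lever| = |0.077·5.25·-0.037411| / 0.00836021 = 1.809 rad/s.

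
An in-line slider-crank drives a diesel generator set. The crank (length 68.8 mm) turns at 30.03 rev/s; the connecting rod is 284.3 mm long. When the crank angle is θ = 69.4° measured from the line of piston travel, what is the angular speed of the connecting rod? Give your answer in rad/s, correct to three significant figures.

16.5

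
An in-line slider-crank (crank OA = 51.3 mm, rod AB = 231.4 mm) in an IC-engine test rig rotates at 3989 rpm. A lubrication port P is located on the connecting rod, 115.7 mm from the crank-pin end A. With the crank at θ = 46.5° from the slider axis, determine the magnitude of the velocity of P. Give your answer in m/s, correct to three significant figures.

18.3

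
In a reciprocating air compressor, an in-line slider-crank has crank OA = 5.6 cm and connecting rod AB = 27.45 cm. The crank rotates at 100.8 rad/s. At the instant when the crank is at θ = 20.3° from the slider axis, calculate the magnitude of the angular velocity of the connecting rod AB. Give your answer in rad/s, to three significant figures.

ω = 100.8 rad/s
The rod makes angle φ with the slider axis where L sinφ = r sinθ; differentiating, L cosφ·φ̇ = r ω cosθ.
L cosφ = √(L² − r² sin²θ) = 0.27381 m.
|ω_rod| = r ω |cosθ| / √(L² − r² sin²θ) = 0.056·100.8·0.93789/0.27381 = 19.335 rad/s.

19.3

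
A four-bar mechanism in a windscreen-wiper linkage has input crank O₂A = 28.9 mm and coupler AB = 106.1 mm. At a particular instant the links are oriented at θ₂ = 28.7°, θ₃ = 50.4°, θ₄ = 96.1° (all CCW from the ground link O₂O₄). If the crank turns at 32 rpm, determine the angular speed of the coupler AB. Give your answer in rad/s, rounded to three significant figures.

1.18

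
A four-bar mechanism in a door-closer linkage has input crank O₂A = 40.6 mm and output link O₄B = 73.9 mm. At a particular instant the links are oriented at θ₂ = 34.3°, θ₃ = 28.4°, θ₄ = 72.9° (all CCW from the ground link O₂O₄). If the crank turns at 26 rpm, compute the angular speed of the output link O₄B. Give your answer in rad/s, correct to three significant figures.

ω₂ = 2.723 rad/s (from 26 rpm).
Differentiating the loop-closure r₂e^{iθ₂}+r₃e^{iθ₃}=r₁+r₄e^{iθ₄} gives r₂ω₂e^{iθ₂}+r₃ω₃e^{iθ₃}=r₄ω₄e^{iθ₄}.
Eliminating the other unknown: ω₄ = r₂ω₂ sin(θ₂−θ₃) / [r₄ sin(θ₄−θ₃)].
Numerator sine = +0.10279; denominator sine = +0.70091.
Result = 0.0406·2.723·(+0.10279) / (0.0739·(+0.70091)) = +0.21937 rad/s; magnitude 0.21937 rad/s.

0.219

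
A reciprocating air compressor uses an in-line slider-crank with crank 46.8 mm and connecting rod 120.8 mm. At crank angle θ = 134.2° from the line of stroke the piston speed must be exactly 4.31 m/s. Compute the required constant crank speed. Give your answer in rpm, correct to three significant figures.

1710

For an in-line slider-crank, |v_piston| = rω|sinθ|·[1 + r cosθ/√(L² − r² sin²θ)].
With r = 0.0468 m, L = 0.1208 m, θ = 134.2°: the bracketed kinematic factor |dx/dθ| = 0.024118 m.
ω = v/|dx/dθ| = 4.31/0.024118 = 178.7 rad/s.
N = 60ω/(2π) = 1706.5 rpm.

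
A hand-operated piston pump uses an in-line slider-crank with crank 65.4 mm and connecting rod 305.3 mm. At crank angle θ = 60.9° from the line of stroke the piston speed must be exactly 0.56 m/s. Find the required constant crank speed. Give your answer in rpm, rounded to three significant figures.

For an in-line slider-crank, |v_piston| = rω|sinθ|·[1 + r cosθ/√(L² − r² sin²θ)].
With r = 0.0654 m, L = 0.3053 m, θ = 60.9°: the bracketed kinematic factor |dx/dθ| = 0.063205 m.
ω = v/|dx/dθ| = 0.56/0.063205 = 8.86 rad/s.
N = 60ω/(2π) = 84.607 rpm.

84.6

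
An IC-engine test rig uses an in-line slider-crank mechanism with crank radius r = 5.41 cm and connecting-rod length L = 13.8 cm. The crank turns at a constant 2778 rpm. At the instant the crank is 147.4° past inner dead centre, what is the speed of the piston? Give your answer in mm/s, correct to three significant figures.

ω = 2π·2778/60 = 290.9 rad/s
For an in-line slider-crank, x = r cosθ + √(L² − r² sin²θ), so v = −rω sinθ·[1 + r cosθ/√(L² − r² sin²θ)].
With r = 0.0541 m, L = 0.138 m, θ = 147.4°: √(L² − r² sin²θ) = 0.13489 m.
v = −0.0541·290.9·0.53877·[1 + 0.0541·-0.84245/0.13489] = -5.6143 m/s.
|v| = 5.6143 m/s = 5614.3 mm/s.

5610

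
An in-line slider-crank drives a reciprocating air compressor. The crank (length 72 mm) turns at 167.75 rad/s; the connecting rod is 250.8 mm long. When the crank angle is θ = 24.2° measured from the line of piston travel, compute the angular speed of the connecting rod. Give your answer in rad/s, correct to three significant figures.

44.2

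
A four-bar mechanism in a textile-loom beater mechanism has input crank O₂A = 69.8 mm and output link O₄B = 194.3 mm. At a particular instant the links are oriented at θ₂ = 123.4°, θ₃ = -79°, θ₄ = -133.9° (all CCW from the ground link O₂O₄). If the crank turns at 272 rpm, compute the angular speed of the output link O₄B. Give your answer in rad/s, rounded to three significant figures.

4.77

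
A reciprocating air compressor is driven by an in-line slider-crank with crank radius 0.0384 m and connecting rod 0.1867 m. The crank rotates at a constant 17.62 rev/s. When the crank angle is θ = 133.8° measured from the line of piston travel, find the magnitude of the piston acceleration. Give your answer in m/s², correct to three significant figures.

ω = 2π·17.6 = 110.7 rad/s
x(θ) = r cosθ + √(L² − r² sin²θ); with ω constant, a = ω²·d²x/dθ².
d²x/dθ² = −r cosθ − r²(cos2θ)/√u − r⁴ sin²2θ/(4u^{3/2}),  u = L² − r² sin²θ = 0.0340887 m².
Substituting r = 0.0384 m, L = 0.1867 m, θ = 133.8°: d²x/dθ² = +0.026827 m.
a = ω²·d²x/dθ² = (110.7)²·(+0.026827) = +328.8 m/s²;  |a| = 328.8 m/s².

329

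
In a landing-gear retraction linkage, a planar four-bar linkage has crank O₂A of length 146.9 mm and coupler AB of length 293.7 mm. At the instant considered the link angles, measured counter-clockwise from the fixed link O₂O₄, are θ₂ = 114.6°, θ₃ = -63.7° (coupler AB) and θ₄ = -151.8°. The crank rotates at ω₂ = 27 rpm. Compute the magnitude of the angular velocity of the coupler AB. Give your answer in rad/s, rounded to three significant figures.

ω₂ = 2.827 rad/s (from 27 rpm).
Differentiating the loop-closure r₂e^{iθ₂}+r₃e^{iθ₃}=r₁+r₄e^{iθ₄} gives r₂ω₂e^{iθ₂}+r₃ω₃e^{iθ₃}=r₄ω₄e^{iθ₄}.
Eliminating the other unknown: ω₃ = r₂ω₂ sin(θ₄−θ₂) / [r₃ sin(θ₃−θ₄)].
Numerator sine = +0.99803; denominator sine = +0.99945.
Result = 0.1469·2.827·(+0.99803) / (0.2937·(+0.99945)) = +1.4122 rad/s; magnitude 1.4122 rad/s.

1.41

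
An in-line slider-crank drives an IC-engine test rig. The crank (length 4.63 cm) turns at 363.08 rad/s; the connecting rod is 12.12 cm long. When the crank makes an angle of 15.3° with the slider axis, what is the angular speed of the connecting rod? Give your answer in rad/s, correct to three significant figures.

ω = 363.1 rad/s
The rod makes angle φ with the slider axis where L sinφ = r sinθ; differentiating, L cosφ·φ̇ = r ω cosθ.
L cosφ = √(L² − r² sin²θ) = 0.12058 m.
|ω_rod| = r ω |cosθ| / √(L² − r² sin²θ) = 0.0463·363.1·0.96456/0.12058 = 134.47 rad/s.

134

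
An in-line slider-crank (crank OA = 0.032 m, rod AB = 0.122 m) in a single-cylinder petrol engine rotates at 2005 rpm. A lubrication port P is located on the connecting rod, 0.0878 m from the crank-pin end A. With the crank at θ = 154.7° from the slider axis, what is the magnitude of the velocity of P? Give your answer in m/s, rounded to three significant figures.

ω = 210 rad/s.  Crank-pin speed |V_A| = rω = 6.7188 m/s, perpendicular to OA.
Rod angle: sinφ = −(r/L) sinθ ⇒ φ = -6.436°; ω_rod = −rω cosθ/√(L²−r²sin²θ) = +50.106 rad/s.
V_P = V_A + ω_rod × AP, with AP = 0.0878 m along the rod.
Components: V_Px = −rω sinθ − a·ω_rod·sinφ = -2.3782 m/s;  V_Py = rω cosθ + a·ω_rod·cosφ = -1.7028 m/s.
|V_P| = √(V_Px² + V_Py²) = 2.925 m/s.

2.92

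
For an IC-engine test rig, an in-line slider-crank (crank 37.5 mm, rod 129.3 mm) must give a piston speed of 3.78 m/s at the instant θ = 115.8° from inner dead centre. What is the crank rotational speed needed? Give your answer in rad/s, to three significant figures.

129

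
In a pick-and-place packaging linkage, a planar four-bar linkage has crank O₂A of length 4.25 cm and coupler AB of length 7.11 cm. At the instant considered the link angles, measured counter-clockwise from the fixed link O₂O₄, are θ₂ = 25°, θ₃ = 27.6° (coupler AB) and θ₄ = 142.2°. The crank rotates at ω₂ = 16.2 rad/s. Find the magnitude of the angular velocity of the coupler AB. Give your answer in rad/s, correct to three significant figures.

9.47

ω₂ = 16.2 rad/s
Differentiating the loop-closure r₂e^{iθ₂}+r₃e^{iθ₃}=r₁+r₄e^{iθ₄} gives r₂ω₂e^{iθ₂}+r₃ω₃e^{iθ₃}=r₄ω₄e^{iθ₄}.
Eliminating the other unknown: ω₃ = r₂ω₂ sin(θ₄−θ₂) / [r₃ sin(θ₃−θ₄)].
Numerator sine = +0.88942; denominator sine = -0.90924.
Result = 0.0425·16.2·(+0.88942) / (0.0711·(-0.90924)) = -9.4725 rad/s; magnitude 9.4725 rad/s.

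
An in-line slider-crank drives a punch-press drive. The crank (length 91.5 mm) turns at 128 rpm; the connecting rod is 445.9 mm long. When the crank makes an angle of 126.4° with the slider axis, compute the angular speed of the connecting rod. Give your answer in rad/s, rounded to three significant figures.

ω = 13.4 rad/s (converted from 128 rpm).
The rod makes angle φ with the slider axis where L sinφ = r sinθ; differentiating, L cosφ·φ̇ = r ω cosθ.
L cosφ = √(L² − r² sin²θ) = 0.43978 m.
|ω_rod| = r ω |cosθ| / √(L² − r² sin²θ) = 0.0915·13.4·0.59342/0.43978 = 1.655 rad/s.

1.65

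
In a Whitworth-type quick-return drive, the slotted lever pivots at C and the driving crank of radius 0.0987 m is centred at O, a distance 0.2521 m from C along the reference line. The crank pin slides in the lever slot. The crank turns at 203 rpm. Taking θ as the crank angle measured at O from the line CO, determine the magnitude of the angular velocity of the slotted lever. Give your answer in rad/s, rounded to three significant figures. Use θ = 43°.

ω = 21.26 rad/s (from 203 rpm).
Crank pin A relative to C: A = (d + r cosθ, r sinθ); lever angle φ = atan2(r sinθ, d + r cosθ).
Differentiating tanφ: φ̇ = rω(d cosθ + r)/(d² + r² + 2dr cosθ).
d² + r² + 2dr cosθ = |CA|² = 0.109692 m²;  d cosθ + r = +0.28307 m.
|ω_lever| = |0.0987·21.26·+0.28307| / 0.109692 = 5.4146 rad/s.

5.41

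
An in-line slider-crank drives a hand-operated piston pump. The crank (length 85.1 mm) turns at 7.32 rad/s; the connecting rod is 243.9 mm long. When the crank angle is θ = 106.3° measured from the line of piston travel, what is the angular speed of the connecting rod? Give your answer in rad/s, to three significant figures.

ω = 7.32 rad/s
The rod makes angle φ with the slider axis where L sinφ = r sinθ; differentiating, L cosφ·φ̇ = r ω cosθ.
L cosφ = √(L² − r² sin²θ) = 0.22982 m.
|ω_rod| = r ω |cosθ| / √(L² − r² sin²θ) = 0.0851·7.32·0.28067/0.22982 = 0.76076 rad/s.

0.761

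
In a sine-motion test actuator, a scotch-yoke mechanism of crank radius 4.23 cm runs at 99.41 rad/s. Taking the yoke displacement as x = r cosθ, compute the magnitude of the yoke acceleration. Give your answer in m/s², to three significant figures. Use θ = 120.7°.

213

ω = 99.41 rad/s
x = r cosθ ⇒ ẍ = −rω² cosθ (ω constant).
|a| = rω²|cosθ| = 0.0423·(99.41)²·|cos 120.7°| = 213.42 m/s².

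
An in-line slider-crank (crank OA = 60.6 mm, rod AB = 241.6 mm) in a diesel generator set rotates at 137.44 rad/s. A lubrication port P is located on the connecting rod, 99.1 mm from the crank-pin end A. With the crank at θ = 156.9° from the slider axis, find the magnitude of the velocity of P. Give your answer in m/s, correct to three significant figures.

5.40

ω = 137.4 rad/s.  Crank-pin speed |V_A| = rω = 8.3289 m/s, perpendicular to OA.
Rod angle: sinφ = −(r/L) sinθ ⇒ φ = -5.648°; ω_rod = −rω cosθ/√(L²−r²sin²θ) = +31.864 rad/s.
V_P = V_A + ω_rod × AP, with AP = 0.0991 m along the rod.
Components: V_Px = −rω sinθ − a·ω_rod·sinφ = -2.957 m/s;  V_Py = rω cosθ + a·ω_rod·cosφ = -4.5186 m/s.
|V_P| = √(V_Px² + V_Py²) = 5.4002 m/s.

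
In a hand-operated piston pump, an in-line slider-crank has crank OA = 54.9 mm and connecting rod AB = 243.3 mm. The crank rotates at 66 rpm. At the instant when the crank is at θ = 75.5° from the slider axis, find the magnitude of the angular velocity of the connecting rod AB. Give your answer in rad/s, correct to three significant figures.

ω = 6.912 rad/s (converted from 66 rpm).
The rod makes angle φ with the slider axis where L sinφ = r sinθ; differentiating, L cosφ·φ̇ = r ω cosθ.
L cosφ = √(L² − r² sin²θ) = 0.23742 m.
|ω_rod| = r ω |cosθ| / √(L² − r² sin²θ) = 0.0549·6.912·0.25038/0.23742 = 0.40015 rad/s.

0.400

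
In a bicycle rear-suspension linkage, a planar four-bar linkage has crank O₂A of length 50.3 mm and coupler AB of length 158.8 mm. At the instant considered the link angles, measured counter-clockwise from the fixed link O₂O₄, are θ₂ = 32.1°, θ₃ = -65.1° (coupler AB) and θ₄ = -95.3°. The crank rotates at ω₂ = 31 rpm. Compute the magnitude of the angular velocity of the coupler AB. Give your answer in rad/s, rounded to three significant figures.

1.62

ω₂ = 3.246 rad/s (from 31 rpm).
Differentiating the loop-closure r₂e^{iθ₂}+r₃e^{iθ₃}=r₁+r₄e^{iθ₄} gives r₂ω₂e^{iθ₂}+r₃ω₃e^{iθ₃}=r₄ω₄e^{iθ₄}.
Eliminating the other unknown: ω₃ = r₂ω₂ sin(θ₄−θ₂) / [r₃ sin(θ₃−θ₄)].
Numerator sine = -0.79441; denominator sine = +0.50302.
Result = 0.0503·3.246·(-0.79441) / (0.1588·(+0.50302)) = -1.6239 rad/s; magnitude 1.6239 rad/s.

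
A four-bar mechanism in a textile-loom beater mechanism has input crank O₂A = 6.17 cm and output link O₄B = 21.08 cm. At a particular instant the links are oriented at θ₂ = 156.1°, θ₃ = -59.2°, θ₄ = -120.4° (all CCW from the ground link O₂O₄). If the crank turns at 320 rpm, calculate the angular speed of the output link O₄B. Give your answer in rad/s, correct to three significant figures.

6.47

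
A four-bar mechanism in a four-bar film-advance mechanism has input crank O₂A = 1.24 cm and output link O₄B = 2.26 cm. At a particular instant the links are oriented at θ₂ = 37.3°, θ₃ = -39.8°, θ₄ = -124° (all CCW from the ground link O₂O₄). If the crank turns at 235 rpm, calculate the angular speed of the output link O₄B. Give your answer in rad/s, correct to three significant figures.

ω₂ = 24.61 rad/s (from 235 rpm).
Differentiating the loop-closure r₂e^{iθ₂}+r₃e^{iθ₃}=r₁+r₄e^{iθ₄} gives r₂ω₂e^{iθ₂}+r₃ω₃e^{iθ₃}=r₄ω₄e^{iθ₄}.
Eliminating the other unknown: ω₄ = r₂ω₂ sin(θ₂−θ₃) / [r₄ sin(θ₄−θ₃)].
Numerator sine = +0.97476; denominator sine = -0.99488.
Result = 0.0124·24.61·(+0.97476) / (0.0226·(-0.99488)) = -13.229 rad/s; magnitude 13.229 rad/s.

13.2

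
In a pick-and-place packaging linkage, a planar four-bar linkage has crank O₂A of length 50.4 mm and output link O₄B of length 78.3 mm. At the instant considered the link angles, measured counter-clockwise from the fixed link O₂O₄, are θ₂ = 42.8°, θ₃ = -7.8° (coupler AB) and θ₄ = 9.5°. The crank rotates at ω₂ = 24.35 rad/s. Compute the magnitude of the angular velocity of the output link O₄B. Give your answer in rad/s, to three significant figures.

40.7

ω₂ = 24.35 rad/s
Differentiating the loop-closure r₂e^{iθ₂}+r₃e^{iθ₃}=r₁+r₄e^{iθ₄} gives r₂ω₂e^{iθ₂}+r₃ω₃e^{iθ₃}=r₄ω₄e^{iθ₄}.
Eliminating the other unknown: ω₄ = r₂ω₂ sin(θ₂−θ₃) / [r₄ sin(θ₄−θ₃)].
Numerator sine = +0.77273; denominator sine = +0.29737.
Result = 0.0504·24.35·(+0.77273) / (0.0783·(+0.29737)) = +40.728 rad/s; magnitude 40.728 rad/s.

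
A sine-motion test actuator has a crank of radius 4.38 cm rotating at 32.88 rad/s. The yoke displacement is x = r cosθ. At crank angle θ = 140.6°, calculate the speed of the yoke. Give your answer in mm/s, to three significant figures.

ω = 32.88 rad/s
x = r cosθ ⇒ ẋ = −rω sinθ.
|v| = rω|sinθ| = 0.0438·32.88·|sin 140.6°| = 0.9141 m/s = 914.1 mm/s.

914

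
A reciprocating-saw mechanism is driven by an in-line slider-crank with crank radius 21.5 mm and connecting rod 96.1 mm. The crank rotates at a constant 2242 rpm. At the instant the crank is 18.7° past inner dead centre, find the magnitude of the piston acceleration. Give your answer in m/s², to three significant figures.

ω = 2π·2242/60 = 234.8 rad/s
x(θ) = r cosθ + √(L² − r² sin²θ); with ω constant, a = ω²·d²x/dθ².
d²x/dθ² = −r cosθ − r²(cos2θ)/√u − r⁴ sin²2θ/(4u^{3/2}),  u = L² − r² sin²θ = 0.00918769 m².
Substituting r = 0.0215 m, L = 0.0961 m, θ = 18.7°: d²x/dθ² = -0.024218 m.
a = ω²·d²x/dθ² = (234.8)²·(-0.024218) = -1335 m/s²;  |a| = 1335 m/s².

1330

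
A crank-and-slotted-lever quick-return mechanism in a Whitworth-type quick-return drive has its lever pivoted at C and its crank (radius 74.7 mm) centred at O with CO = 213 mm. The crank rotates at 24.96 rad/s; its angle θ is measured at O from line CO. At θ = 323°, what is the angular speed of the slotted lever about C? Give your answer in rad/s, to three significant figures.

5.98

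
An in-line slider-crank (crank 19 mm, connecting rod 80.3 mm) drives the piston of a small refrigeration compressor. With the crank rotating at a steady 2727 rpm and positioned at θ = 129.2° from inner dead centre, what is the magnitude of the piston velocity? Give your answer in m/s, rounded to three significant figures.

3.57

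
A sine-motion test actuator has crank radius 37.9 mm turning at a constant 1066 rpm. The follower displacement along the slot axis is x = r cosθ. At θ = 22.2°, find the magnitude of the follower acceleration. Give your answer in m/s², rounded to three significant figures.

ω = 111.6 rad/s (from 1066 rpm).
x = r cosθ ⇒ ẍ = −rω² cosθ (ω constant).
|a| = rω²|cosθ| = 0.0379·(111.6)²·|cos 22.2°| = 437.28 m/s².

437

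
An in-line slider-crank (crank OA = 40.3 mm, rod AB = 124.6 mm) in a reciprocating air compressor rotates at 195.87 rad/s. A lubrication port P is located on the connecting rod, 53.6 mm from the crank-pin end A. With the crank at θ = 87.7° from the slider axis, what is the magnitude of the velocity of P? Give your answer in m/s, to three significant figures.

ω = 195.9 rad/s.  Crank-pin speed |V_A| = rω = 7.8936 m/s, perpendicular to OA.
Rod angle: sinφ = −(r/L) sinθ ⇒ φ = -18.855°; ω_rod = −rω cosθ/√(L²−r²sin²θ) = -2.6866 rad/s.
V_P = V_A + ω_rod × AP, with AP = 0.0536 m along the rod.
Components: V_Px = −rω sinθ − a·ω_rod·sinφ = -7.9337 m/s;  V_Py = rω cosθ + a·ω_rod·cosφ = +0.18051 m/s.
|V_P| = √(V_Px² + V_Py²) = 7.9358 m/s.

7.94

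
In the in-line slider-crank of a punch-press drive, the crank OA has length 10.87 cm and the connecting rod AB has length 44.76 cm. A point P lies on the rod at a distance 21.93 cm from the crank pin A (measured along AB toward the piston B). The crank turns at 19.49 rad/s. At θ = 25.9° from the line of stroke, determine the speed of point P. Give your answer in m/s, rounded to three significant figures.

1.41

ω = 19.49 rad/s.  Crank-pin speed |V_A| = rω = 2.1186 m/s, perpendicular to OA.
Rod angle: sinφ = −(r/L) sinθ ⇒ φ = -6.089°; ω_rod = −rω cosθ/√(L²−r²sin²θ) = -4.2819 rad/s.
V_P = V_A + ω_rod × AP, with AP = 0.2193 m along the rod.
Components: V_Px = −rω sinθ − a·ω_rod·sinφ = -1.025 m/s;  V_Py = rω cosθ + a·ω_rod·cosφ = +0.97204 m/s.
|V_P| = √(V_Px² + V_Py²) = 1.4126 m/s.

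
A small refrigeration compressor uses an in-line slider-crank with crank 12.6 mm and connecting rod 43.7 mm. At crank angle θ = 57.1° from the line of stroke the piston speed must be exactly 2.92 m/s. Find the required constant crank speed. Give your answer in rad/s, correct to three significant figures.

238

For an in-line slider-crank, |v_piston| = rω|sinθ|·[1 + r cosθ/√(L² − r² sin²θ)].
With r = 0.0126 m, L = 0.0437 m, θ = 57.1°: the bracketed kinematic factor |dx/dθ| = 0.012287 m.
ω = v/|dx/dθ| = 2.92/0.012287 = 237.65 rad/s.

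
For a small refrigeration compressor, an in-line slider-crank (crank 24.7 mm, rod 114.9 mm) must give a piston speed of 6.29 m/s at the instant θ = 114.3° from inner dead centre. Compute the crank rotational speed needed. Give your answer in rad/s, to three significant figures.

307

For an in-line slider-crank, |v_piston| = rω|sinθ|·[1 + r cosθ/√(L² − r² sin²θ)].
With r = 0.0247 m, L = 0.1149 m, θ = 114.3°: the bracketed kinematic factor |dx/dθ| = 0.020481 m.
ω = v/|dx/dθ| = 6.29/0.020481 = 307.12 rad/s.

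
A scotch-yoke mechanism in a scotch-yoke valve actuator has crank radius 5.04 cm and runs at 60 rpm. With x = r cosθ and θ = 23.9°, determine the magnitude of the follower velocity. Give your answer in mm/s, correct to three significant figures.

ω = 6.283 rad/s (from 60 rpm).
x = r cosθ ⇒ ẋ = −rω sinθ.
|v| = rω|sinθ| = 0.0504·6.283·|sin 23.9°| = 0.1283 m/s = 128.3 mm/s.

128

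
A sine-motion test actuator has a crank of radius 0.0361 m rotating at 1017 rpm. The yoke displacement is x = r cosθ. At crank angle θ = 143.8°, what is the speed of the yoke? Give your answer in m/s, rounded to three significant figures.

2.27

ω = 106.5 rad/s (from 1017 rpm).
x = r cosθ ⇒ ẋ = −rω sinθ.
|v| = rω|sinθ| = 0.0361·106.5·|sin 143.8°| = 2.2707 m/s.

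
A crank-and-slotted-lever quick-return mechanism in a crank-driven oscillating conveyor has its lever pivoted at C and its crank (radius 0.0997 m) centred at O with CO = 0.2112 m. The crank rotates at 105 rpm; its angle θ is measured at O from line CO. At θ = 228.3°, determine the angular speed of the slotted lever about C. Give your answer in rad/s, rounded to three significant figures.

1.69

ω = 11 rad/s (from 105 rpm).
Crank pin A relative to C: A = (d + r cosθ, r sinθ); lever angle φ = atan2(r sinθ, d + r cosθ).
Differentiating tanφ: φ̇ = rω(d cosθ + r)/(d² + r² + 2dr cosθ).
d² + r² + 2dr cosθ = |CA|² = 0.0265305 m²;  d cosθ + r = -0.040797 m.
|ω_lever| = |0.0997·11·-0.040797| / 0.0265305 = 1.6857 rad/s.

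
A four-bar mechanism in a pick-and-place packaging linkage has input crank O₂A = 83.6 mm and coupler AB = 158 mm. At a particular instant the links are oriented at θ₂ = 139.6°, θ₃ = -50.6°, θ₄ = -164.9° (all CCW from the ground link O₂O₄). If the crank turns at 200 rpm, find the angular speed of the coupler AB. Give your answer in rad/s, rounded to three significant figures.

10.0

ω₂ = 20.94 rad/s (from 200 rpm).
Differentiating the loop-closure r₂e^{iθ₂}+r₃e^{iθ₃}=r₁+r₄e^{iθ₄} gives r₂ω₂e^{iθ₂}+r₃ω₃e^{iθ₃}=r₄ω₄e^{iθ₄}.
Eliminating the other unknown: ω₃ = r₂ω₂ sin(θ₄−θ₂) / [r₃ sin(θ₃−θ₄)].
Numerator sine = +0.82413; denominator sine = +0.91140.
Result = 0.0836·20.94·(+0.82413) / (0.158·(+0.91140)) = +10.021 rad/s; magnitude 10.021 rad/s.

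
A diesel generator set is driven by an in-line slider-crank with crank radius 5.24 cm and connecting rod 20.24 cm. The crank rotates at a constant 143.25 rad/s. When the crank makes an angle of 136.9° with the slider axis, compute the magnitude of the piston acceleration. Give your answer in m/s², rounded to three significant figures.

762

ω = 143.2 rad/s
x(θ) = r cosθ + √(L² − r² sin²θ); with ω constant, a = ω²·d²x/dθ².
d²x/dθ² = −r cosθ − r²(cos2θ)/√u − r⁴ sin²2θ/(4u^{3/2}),  u = L² − r² sin²θ = 0.0396839 m².
Substituting r = 0.0524 m, L = 0.2024 m, θ = 136.9°: d²x/dθ² = +0.03711 m.
a = ω²·d²x/dθ² = (143.2)²·(+0.03711) = +761.51 m/s²;  |a| = 761.51 m/s².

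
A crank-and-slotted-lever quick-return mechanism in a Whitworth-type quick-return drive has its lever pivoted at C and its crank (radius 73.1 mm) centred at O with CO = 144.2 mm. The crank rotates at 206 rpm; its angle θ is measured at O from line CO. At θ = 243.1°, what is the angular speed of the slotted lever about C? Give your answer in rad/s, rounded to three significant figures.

ω = 21.57 rad/s (from 206 rpm).
Crank pin A relative to C: A = (d + r cosθ, r sinθ); lever angle φ = atan2(r sinθ, d + r cosθ).
Differentiating tanφ: φ̇ = rω(d cosθ + r)/(d² + r² + 2dr cosθ).
d² + r² + 2dr cosθ = |CA|² = 0.016599 m²;  d cosθ + r = +0.0078589 m.
|ω_lever| = |0.0731·21.57·+0.0078589| / 0.016599 = 0.74661 rad/s.

0.747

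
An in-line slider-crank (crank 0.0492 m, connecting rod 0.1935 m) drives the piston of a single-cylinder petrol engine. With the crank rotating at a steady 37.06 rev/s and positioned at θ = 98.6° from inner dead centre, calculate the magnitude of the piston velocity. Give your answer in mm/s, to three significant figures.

10900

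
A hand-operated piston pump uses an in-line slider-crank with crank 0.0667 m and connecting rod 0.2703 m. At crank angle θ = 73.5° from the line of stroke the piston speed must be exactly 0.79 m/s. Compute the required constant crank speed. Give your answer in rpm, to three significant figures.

For an in-line slider-crank, |v_piston| = rω|sinθ|·[1 + r cosθ/√(L² − r² sin²θ)].
With r = 0.0667 m, L = 0.2703 m, θ = 73.5°: the bracketed kinematic factor |dx/dθ| = 0.068566 m.
ω = v/|dx/dθ| = 0.79/0.068566 = 11.522 rad/s.
N = 60ω/(2π) = 110.02 rpm.

110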